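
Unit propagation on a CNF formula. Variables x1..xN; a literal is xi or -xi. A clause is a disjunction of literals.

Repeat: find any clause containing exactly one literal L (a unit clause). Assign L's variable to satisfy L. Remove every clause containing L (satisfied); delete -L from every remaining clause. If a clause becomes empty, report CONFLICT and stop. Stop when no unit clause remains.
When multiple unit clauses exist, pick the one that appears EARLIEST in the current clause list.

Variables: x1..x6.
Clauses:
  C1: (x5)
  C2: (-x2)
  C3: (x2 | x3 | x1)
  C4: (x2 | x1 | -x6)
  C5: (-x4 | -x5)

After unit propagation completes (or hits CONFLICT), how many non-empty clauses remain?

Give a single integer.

unit clause [5] forces x5=T; simplify:
  drop -5 from [-4, -5] -> [-4]
  satisfied 1 clause(s); 4 remain; assigned so far: [5]
unit clause [-2] forces x2=F; simplify:
  drop 2 from [2, 3, 1] -> [3, 1]
  drop 2 from [2, 1, -6] -> [1, -6]
  satisfied 1 clause(s); 3 remain; assigned so far: [2, 5]
unit clause [-4] forces x4=F; simplify:
  satisfied 1 clause(s); 2 remain; assigned so far: [2, 4, 5]

Answer: 2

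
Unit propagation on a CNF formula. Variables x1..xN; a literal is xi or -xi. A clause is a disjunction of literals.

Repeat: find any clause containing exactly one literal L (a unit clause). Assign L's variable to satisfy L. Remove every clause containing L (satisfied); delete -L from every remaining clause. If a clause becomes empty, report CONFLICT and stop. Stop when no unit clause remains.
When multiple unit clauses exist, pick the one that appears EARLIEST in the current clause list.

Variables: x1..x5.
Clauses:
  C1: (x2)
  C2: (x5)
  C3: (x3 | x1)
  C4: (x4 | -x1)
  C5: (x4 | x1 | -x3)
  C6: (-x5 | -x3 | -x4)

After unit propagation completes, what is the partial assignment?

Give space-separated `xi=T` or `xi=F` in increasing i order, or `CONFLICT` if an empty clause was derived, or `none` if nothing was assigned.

unit clause [2] forces x2=T; simplify:
  satisfied 1 clause(s); 5 remain; assigned so far: [2]
unit clause [5] forces x5=T; simplify:
  drop -5 from [-5, -3, -4] -> [-3, -4]
  satisfied 1 clause(s); 4 remain; assigned so far: [2, 5]

Answer: x2=T x5=T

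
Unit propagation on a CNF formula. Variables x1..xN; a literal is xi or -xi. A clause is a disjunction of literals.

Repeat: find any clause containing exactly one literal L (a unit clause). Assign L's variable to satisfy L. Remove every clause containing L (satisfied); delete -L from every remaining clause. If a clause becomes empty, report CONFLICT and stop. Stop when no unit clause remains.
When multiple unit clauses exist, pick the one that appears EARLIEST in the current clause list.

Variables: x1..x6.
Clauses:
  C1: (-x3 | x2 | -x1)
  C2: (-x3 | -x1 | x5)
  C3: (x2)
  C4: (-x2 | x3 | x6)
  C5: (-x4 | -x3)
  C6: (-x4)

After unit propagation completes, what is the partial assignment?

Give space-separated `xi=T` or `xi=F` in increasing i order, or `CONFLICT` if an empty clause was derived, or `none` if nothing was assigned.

unit clause [2] forces x2=T; simplify:
  drop -2 from [-2, 3, 6] -> [3, 6]
  satisfied 2 clause(s); 4 remain; assigned so far: [2]
unit clause [-4] forces x4=F; simplify:
  satisfied 2 clause(s); 2 remain; assigned so far: [2, 4]

Answer: x2=T x4=F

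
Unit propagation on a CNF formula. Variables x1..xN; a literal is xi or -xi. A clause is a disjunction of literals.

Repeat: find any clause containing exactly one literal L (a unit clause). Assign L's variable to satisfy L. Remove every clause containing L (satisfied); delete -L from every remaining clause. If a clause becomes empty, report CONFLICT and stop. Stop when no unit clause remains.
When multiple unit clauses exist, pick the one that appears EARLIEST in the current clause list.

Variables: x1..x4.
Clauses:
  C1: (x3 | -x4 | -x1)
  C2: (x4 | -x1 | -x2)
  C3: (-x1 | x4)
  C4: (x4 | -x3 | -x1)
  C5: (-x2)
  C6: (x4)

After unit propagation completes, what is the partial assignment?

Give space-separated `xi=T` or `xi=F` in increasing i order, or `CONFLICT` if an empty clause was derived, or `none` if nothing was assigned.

unit clause [-2] forces x2=F; simplify:
  satisfied 2 clause(s); 4 remain; assigned so far: [2]
unit clause [4] forces x4=T; simplify:
  drop -4 from [3, -4, -1] -> [3, -1]
  satisfied 3 clause(s); 1 remain; assigned so far: [2, 4]

Answer: x2=F x4=T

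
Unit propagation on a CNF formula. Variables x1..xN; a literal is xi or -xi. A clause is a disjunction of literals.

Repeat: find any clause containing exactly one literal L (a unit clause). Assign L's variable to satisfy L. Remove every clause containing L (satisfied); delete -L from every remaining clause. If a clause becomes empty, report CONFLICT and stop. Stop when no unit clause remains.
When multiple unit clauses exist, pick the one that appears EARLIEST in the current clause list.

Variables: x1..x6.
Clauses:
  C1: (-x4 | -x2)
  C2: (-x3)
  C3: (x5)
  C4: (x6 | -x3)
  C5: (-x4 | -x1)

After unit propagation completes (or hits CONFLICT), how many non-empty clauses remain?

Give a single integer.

unit clause [-3] forces x3=F; simplify:
  satisfied 2 clause(s); 3 remain; assigned so far: [3]
unit clause [5] forces x5=T; simplify:
  satisfied 1 clause(s); 2 remain; assigned so far: [3, 5]

Answer: 2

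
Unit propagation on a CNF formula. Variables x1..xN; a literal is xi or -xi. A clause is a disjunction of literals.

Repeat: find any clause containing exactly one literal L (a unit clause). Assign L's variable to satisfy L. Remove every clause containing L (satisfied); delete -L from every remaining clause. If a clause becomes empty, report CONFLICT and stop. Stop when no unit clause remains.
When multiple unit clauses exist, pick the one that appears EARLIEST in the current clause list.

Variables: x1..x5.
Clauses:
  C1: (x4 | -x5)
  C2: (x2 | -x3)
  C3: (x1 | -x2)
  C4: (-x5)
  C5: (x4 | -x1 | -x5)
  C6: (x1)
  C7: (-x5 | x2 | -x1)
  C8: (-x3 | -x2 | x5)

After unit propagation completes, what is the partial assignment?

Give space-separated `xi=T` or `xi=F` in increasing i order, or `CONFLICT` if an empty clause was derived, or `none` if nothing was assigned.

unit clause [-5] forces x5=F; simplify:
  drop 5 from [-3, -2, 5] -> [-3, -2]
  satisfied 4 clause(s); 4 remain; assigned so far: [5]
unit clause [1] forces x1=T; simplify:
  satisfied 2 clause(s); 2 remain; assigned so far: [1, 5]

Answer: x1=T x5=F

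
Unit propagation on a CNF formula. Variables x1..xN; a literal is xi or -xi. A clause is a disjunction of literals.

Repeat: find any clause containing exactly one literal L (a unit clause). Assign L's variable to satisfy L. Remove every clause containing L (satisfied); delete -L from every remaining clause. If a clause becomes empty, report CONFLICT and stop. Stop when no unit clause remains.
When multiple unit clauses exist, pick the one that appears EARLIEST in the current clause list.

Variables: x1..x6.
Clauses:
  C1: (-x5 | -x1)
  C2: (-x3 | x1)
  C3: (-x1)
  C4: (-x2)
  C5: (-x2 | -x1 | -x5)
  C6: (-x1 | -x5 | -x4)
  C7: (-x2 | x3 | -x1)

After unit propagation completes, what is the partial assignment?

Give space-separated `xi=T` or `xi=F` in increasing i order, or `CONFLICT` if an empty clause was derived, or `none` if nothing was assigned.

unit clause [-1] forces x1=F; simplify:
  drop 1 from [-3, 1] -> [-3]
  satisfied 5 clause(s); 2 remain; assigned so far: [1]
unit clause [-3] forces x3=F; simplify:
  satisfied 1 clause(s); 1 remain; assigned so far: [1, 3]
unit clause [-2] forces x2=F; simplify:
  satisfied 1 clause(s); 0 remain; assigned so far: [1, 2, 3]

Answer: x1=F x2=F x3=F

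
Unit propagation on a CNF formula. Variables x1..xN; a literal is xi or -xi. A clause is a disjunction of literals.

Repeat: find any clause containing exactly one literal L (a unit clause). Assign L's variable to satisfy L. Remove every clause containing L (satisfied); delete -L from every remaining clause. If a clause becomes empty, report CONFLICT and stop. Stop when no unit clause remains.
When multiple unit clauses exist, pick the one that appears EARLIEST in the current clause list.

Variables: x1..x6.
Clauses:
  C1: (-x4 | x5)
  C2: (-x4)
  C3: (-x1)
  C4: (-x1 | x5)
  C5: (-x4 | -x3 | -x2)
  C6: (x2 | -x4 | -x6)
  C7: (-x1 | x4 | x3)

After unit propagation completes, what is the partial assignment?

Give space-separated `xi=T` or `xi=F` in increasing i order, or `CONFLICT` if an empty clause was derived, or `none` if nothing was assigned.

unit clause [-4] forces x4=F; simplify:
  drop 4 from [-1, 4, 3] -> [-1, 3]
  satisfied 4 clause(s); 3 remain; assigned so far: [4]
unit clause [-1] forces x1=F; simplify:
  satisfied 3 clause(s); 0 remain; assigned so far: [1, 4]

Answer: x1=F x4=F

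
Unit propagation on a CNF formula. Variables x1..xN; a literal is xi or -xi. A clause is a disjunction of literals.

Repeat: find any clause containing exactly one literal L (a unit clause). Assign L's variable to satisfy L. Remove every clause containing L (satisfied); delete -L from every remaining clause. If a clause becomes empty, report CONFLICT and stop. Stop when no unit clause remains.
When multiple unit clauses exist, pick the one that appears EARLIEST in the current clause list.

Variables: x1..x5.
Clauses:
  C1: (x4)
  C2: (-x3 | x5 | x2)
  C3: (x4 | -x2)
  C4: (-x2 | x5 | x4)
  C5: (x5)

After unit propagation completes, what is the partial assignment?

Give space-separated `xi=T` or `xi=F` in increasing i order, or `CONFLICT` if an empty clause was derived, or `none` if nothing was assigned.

Answer: x4=T x5=T

Derivation:
unit clause [4] forces x4=T; simplify:
  satisfied 3 clause(s); 2 remain; assigned so far: [4]
unit clause [5] forces x5=T; simplify:
  satisfied 2 clause(s); 0 remain; assigned so far: [4, 5]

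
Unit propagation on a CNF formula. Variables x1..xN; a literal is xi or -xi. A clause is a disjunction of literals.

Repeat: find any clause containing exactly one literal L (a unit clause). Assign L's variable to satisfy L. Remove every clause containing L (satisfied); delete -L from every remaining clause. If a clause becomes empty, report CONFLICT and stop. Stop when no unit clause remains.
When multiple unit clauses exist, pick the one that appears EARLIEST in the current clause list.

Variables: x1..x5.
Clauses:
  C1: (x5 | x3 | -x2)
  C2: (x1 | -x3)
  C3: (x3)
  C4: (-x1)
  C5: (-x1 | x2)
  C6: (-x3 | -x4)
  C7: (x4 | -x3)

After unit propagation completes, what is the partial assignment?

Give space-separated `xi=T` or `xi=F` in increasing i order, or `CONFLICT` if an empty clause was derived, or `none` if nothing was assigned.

Answer: CONFLICT

Derivation:
unit clause [3] forces x3=T; simplify:
  drop -3 from [1, -3] -> [1]
  drop -3 from [-3, -4] -> [-4]
  drop -3 from [4, -3] -> [4]
  satisfied 2 clause(s); 5 remain; assigned so far: [3]
unit clause [1] forces x1=T; simplify:
  drop -1 from [-1] -> [] (empty!)
  drop -1 from [-1, 2] -> [2]
  satisfied 1 clause(s); 4 remain; assigned so far: [1, 3]
CONFLICT (empty clause)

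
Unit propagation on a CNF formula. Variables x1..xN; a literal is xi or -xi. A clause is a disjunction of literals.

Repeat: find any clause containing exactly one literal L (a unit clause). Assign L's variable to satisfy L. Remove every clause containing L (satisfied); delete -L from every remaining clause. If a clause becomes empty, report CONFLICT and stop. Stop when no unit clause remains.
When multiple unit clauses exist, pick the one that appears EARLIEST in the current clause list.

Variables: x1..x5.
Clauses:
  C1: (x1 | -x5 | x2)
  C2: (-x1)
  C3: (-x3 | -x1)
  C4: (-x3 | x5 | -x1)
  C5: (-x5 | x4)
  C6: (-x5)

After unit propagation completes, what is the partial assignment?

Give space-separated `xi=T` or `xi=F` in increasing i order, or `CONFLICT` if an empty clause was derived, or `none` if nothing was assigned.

Answer: x1=F x5=F

Derivation:
unit clause [-1] forces x1=F; simplify:
  drop 1 from [1, -5, 2] -> [-5, 2]
  satisfied 3 clause(s); 3 remain; assigned so far: [1]
unit clause [-5] forces x5=F; simplify:
  satisfied 3 clause(s); 0 remain; assigned so far: [1, 5]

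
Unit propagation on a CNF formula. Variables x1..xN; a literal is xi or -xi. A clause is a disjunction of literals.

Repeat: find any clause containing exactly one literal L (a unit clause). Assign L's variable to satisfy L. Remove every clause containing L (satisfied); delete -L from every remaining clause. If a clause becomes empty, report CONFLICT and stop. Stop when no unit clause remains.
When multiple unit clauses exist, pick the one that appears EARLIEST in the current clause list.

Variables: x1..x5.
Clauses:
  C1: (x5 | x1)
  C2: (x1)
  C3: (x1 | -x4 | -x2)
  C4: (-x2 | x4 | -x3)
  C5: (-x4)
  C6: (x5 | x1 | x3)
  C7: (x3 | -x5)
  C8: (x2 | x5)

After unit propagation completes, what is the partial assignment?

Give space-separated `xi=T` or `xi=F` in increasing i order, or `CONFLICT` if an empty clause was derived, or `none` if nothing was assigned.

Answer: x1=T x4=F

Derivation:
unit clause [1] forces x1=T; simplify:
  satisfied 4 clause(s); 4 remain; assigned so far: [1]
unit clause [-4] forces x4=F; simplify:
  drop 4 from [-2, 4, -3] -> [-2, -3]
  satisfied 1 clause(s); 3 remain; assigned so far: [1, 4]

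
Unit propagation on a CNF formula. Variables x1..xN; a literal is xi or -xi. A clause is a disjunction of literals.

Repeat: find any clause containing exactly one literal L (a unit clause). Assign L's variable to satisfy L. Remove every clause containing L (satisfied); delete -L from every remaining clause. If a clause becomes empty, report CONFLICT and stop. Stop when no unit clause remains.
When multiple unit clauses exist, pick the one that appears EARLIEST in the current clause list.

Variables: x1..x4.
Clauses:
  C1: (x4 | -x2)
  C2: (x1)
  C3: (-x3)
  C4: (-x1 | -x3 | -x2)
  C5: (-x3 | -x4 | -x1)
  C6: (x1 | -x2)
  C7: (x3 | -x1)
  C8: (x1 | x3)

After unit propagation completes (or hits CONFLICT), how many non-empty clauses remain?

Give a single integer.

Answer: 1

Derivation:
unit clause [1] forces x1=T; simplify:
  drop -1 from [-1, -3, -2] -> [-3, -2]
  drop -1 from [-3, -4, -1] -> [-3, -4]
  drop -1 from [3, -1] -> [3]
  satisfied 3 clause(s); 5 remain; assigned so far: [1]
unit clause [-3] forces x3=F; simplify:
  drop 3 from [3] -> [] (empty!)
  satisfied 3 clause(s); 2 remain; assigned so far: [1, 3]
CONFLICT (empty clause)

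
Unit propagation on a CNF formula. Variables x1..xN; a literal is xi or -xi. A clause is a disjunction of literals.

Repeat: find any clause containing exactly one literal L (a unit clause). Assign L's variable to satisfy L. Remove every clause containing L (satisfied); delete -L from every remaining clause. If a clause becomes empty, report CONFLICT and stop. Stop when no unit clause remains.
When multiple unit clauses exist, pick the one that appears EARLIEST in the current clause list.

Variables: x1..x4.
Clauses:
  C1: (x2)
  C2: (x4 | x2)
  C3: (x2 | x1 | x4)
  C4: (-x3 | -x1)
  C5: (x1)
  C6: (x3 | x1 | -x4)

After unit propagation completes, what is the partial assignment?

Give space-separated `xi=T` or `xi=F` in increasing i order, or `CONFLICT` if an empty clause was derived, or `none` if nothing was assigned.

unit clause [2] forces x2=T; simplify:
  satisfied 3 clause(s); 3 remain; assigned so far: [2]
unit clause [1] forces x1=T; simplify:
  drop -1 from [-3, -1] -> [-3]
  satisfied 2 clause(s); 1 remain; assigned so far: [1, 2]
unit clause [-3] forces x3=F; simplify:
  satisfied 1 clause(s); 0 remain; assigned so far: [1, 2, 3]

Answer: x1=T x2=T x3=F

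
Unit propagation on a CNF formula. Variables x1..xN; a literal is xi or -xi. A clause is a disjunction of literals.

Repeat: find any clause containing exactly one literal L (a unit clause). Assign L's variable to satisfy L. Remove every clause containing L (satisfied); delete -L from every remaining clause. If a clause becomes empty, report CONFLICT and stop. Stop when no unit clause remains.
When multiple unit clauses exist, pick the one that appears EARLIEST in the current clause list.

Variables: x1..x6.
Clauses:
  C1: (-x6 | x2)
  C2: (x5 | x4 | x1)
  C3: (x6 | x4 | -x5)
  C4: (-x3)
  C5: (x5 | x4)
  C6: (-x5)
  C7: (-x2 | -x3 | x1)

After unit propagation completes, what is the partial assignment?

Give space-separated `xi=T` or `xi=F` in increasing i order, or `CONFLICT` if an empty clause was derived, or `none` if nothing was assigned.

unit clause [-3] forces x3=F; simplify:
  satisfied 2 clause(s); 5 remain; assigned so far: [3]
unit clause [-5] forces x5=F; simplify:
  drop 5 from [5, 4, 1] -> [4, 1]
  drop 5 from [5, 4] -> [4]
  satisfied 2 clause(s); 3 remain; assigned so far: [3, 5]
unit clause [4] forces x4=T; simplify:
  satisfied 2 clause(s); 1 remain; assigned so far: [3, 4, 5]

Answer: x3=F x4=T x5=F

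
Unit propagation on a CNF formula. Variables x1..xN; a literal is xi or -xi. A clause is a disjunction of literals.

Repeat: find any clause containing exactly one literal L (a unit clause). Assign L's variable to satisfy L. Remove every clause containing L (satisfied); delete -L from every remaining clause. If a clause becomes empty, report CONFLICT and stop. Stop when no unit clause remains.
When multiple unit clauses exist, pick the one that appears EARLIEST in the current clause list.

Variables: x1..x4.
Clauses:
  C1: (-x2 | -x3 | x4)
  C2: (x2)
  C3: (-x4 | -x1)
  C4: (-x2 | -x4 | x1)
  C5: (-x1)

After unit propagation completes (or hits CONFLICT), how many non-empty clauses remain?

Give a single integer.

Answer: 0

Derivation:
unit clause [2] forces x2=T; simplify:
  drop -2 from [-2, -3, 4] -> [-3, 4]
  drop -2 from [-2, -4, 1] -> [-4, 1]
  satisfied 1 clause(s); 4 remain; assigned so far: [2]
unit clause [-1] forces x1=F; simplify:
  drop 1 from [-4, 1] -> [-4]
  satisfied 2 clause(s); 2 remain; assigned so far: [1, 2]
unit clause [-4] forces x4=F; simplify:
  drop 4 from [-3, 4] -> [-3]
  satisfied 1 clause(s); 1 remain; assigned so far: [1, 2, 4]
unit clause [-3] forces x3=F; simplify:
  satisfied 1 clause(s); 0 remain; assigned so far: [1, 2, 3, 4]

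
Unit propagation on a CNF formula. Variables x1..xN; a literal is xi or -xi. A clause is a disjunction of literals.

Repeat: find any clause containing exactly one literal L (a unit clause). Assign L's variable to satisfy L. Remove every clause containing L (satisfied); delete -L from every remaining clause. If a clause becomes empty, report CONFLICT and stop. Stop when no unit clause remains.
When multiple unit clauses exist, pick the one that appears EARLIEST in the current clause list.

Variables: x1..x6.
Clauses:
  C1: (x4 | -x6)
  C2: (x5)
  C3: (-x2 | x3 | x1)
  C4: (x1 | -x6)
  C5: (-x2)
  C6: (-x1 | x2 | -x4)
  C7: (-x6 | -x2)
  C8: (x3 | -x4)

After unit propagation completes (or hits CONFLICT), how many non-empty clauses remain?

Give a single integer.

unit clause [5] forces x5=T; simplify:
  satisfied 1 clause(s); 7 remain; assigned so far: [5]
unit clause [-2] forces x2=F; simplify:
  drop 2 from [-1, 2, -4] -> [-1, -4]
  satisfied 3 clause(s); 4 remain; assigned so far: [2, 5]

Answer: 4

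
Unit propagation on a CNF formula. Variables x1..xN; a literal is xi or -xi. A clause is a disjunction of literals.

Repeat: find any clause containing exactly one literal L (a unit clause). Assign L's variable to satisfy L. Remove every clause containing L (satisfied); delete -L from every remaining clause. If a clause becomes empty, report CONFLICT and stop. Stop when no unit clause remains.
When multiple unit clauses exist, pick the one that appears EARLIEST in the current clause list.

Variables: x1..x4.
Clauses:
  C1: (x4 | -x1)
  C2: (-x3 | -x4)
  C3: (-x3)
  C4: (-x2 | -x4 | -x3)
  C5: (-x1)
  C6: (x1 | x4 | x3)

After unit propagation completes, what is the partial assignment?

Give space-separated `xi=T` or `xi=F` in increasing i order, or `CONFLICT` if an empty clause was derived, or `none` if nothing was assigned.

Answer: x1=F x3=F x4=T

Derivation:
unit clause [-3] forces x3=F; simplify:
  drop 3 from [1, 4, 3] -> [1, 4]
  satisfied 3 clause(s); 3 remain; assigned so far: [3]
unit clause [-1] forces x1=F; simplify:
  drop 1 from [1, 4] -> [4]
  satisfied 2 clause(s); 1 remain; assigned so far: [1, 3]
unit clause [4] forces x4=T; simplify:
  satisfied 1 clause(s); 0 remain; assigned so far: [1, 3, 4]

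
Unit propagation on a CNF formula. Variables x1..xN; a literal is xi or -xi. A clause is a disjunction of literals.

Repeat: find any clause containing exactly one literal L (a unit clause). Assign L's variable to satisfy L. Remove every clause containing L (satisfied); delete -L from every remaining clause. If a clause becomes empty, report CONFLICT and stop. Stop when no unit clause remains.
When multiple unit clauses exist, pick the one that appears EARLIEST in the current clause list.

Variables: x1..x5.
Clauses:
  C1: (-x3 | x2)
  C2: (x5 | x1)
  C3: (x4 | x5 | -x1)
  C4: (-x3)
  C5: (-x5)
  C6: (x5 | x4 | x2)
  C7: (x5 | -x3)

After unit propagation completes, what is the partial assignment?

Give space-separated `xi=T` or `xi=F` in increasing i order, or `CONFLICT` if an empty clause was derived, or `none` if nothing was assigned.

unit clause [-3] forces x3=F; simplify:
  satisfied 3 clause(s); 4 remain; assigned so far: [3]
unit clause [-5] forces x5=F; simplify:
  drop 5 from [5, 1] -> [1]
  drop 5 from [4, 5, -1] -> [4, -1]
  drop 5 from [5, 4, 2] -> [4, 2]
  satisfied 1 clause(s); 3 remain; assigned so far: [3, 5]
unit clause [1] forces x1=T; simplify:
  drop -1 from [4, -1] -> [4]
  satisfied 1 clause(s); 2 remain; assigned so far: [1, 3, 5]
unit clause [4] forces x4=T; simplify:
  satisfied 2 clause(s); 0 remain; assigned so far: [1, 3, 4, 5]

Answer: x1=T x3=F x4=T x5=F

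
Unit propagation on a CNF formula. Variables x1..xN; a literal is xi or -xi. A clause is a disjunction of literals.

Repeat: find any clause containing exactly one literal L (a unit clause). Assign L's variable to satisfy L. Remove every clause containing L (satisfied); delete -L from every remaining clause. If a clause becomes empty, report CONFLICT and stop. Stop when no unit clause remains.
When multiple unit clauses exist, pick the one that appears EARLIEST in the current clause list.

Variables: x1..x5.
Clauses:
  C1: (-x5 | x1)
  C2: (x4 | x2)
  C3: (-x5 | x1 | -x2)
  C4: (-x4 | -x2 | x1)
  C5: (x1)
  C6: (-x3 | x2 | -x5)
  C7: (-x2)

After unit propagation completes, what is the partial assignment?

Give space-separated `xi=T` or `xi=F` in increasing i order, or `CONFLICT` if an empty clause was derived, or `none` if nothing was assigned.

unit clause [1] forces x1=T; simplify:
  satisfied 4 clause(s); 3 remain; assigned so far: [1]
unit clause [-2] forces x2=F; simplify:
  drop 2 from [4, 2] -> [4]
  drop 2 from [-3, 2, -5] -> [-3, -5]
  satisfied 1 clause(s); 2 remain; assigned so far: [1, 2]
unit clause [4] forces x4=T; simplify:
  satisfied 1 clause(s); 1 remain; assigned so far: [1, 2, 4]

Answer: x1=T x2=F x4=T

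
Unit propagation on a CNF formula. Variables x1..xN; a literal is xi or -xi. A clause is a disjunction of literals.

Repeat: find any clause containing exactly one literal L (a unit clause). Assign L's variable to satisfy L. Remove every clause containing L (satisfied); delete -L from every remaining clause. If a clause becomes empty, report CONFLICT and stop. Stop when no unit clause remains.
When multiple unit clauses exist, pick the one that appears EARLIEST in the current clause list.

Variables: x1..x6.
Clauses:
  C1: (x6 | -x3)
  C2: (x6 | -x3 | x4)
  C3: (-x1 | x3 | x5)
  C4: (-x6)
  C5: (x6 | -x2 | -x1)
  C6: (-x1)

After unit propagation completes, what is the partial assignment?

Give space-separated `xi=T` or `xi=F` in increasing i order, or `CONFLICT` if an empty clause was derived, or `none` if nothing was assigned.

Answer: x1=F x3=F x6=F

Derivation:
unit clause [-6] forces x6=F; simplify:
  drop 6 from [6, -3] -> [-3]
  drop 6 from [6, -3, 4] -> [-3, 4]
  drop 6 from [6, -2, -1] -> [-2, -1]
  satisfied 1 clause(s); 5 remain; assigned so far: [6]
unit clause [-3] forces x3=F; simplify:
  drop 3 from [-1, 3, 5] -> [-1, 5]
  satisfied 2 clause(s); 3 remain; assigned so far: [3, 6]
unit clause [-1] forces x1=F; simplify:
  satisfied 3 clause(s); 0 remain; assigned so far: [1, 3, 6]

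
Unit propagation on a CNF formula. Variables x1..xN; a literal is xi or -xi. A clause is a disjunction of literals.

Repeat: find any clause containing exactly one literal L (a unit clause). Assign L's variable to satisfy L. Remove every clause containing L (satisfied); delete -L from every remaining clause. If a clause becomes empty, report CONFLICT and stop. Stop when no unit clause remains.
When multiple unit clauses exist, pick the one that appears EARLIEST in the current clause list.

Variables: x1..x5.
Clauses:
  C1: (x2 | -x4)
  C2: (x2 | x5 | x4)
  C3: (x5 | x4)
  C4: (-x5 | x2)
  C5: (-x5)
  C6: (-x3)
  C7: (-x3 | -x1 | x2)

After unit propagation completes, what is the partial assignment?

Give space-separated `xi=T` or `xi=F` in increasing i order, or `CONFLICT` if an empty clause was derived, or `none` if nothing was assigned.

Answer: x2=T x3=F x4=T x5=F

Derivation:
unit clause [-5] forces x5=F; simplify:
  drop 5 from [2, 5, 4] -> [2, 4]
  drop 5 from [5, 4] -> [4]
  satisfied 2 clause(s); 5 remain; assigned so far: [5]
unit clause [4] forces x4=T; simplify:
  drop -4 from [2, -4] -> [2]
  satisfied 2 clause(s); 3 remain; assigned so far: [4, 5]
unit clause [2] forces x2=T; simplify:
  satisfied 2 clause(s); 1 remain; assigned so far: [2, 4, 5]
unit clause [-3] forces x3=F; simplify:
  satisfied 1 clause(s); 0 remain; assigned so far: [2, 3, 4, 5]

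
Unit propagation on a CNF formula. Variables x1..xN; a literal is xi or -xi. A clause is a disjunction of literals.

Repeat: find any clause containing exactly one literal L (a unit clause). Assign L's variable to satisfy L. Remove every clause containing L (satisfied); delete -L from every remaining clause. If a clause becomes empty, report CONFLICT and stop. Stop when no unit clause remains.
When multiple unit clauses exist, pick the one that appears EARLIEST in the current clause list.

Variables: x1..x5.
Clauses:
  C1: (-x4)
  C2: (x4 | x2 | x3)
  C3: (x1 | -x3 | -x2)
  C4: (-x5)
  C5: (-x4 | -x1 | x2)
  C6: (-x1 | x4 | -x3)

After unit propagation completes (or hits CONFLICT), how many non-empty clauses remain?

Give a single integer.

Answer: 3

Derivation:
unit clause [-4] forces x4=F; simplify:
  drop 4 from [4, 2, 3] -> [2, 3]
  drop 4 from [-1, 4, -3] -> [-1, -3]
  satisfied 2 clause(s); 4 remain; assigned so far: [4]
unit clause [-5] forces x5=F; simplify:
  satisfied 1 clause(s); 3 remain; assigned so far: [4, 5]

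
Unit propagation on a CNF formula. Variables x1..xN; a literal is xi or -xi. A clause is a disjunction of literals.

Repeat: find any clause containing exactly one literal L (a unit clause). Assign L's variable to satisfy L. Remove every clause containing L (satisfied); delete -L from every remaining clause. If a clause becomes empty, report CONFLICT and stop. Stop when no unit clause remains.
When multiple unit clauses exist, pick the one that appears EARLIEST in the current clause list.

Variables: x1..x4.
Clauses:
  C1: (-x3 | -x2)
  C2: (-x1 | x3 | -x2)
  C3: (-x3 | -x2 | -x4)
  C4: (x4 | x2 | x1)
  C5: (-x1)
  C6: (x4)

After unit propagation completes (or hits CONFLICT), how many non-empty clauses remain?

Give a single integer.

unit clause [-1] forces x1=F; simplify:
  drop 1 from [4, 2, 1] -> [4, 2]
  satisfied 2 clause(s); 4 remain; assigned so far: [1]
unit clause [4] forces x4=T; simplify:
  drop -4 from [-3, -2, -4] -> [-3, -2]
  satisfied 2 clause(s); 2 remain; assigned so far: [1, 4]

Answer: 2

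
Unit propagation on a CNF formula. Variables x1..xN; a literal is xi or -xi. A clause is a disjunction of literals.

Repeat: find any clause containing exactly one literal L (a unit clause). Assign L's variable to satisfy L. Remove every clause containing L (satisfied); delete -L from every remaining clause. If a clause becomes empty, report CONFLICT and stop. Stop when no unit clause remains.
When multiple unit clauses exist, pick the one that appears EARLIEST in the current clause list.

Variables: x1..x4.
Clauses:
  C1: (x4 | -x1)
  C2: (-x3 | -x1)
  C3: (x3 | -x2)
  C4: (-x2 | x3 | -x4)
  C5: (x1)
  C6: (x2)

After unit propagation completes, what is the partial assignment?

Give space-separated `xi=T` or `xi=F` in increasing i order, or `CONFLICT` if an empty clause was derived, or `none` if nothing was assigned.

unit clause [1] forces x1=T; simplify:
  drop -1 from [4, -1] -> [4]
  drop -1 from [-3, -1] -> [-3]
  satisfied 1 clause(s); 5 remain; assigned so far: [1]
unit clause [4] forces x4=T; simplify:
  drop -4 from [-2, 3, -4] -> [-2, 3]
  satisfied 1 clause(s); 4 remain; assigned so far: [1, 4]
unit clause [-3] forces x3=F; simplify:
  drop 3 from [3, -2] -> [-2]
  drop 3 from [-2, 3] -> [-2]
  satisfied 1 clause(s); 3 remain; assigned so far: [1, 3, 4]
unit clause [-2] forces x2=F; simplify:
  drop 2 from [2] -> [] (empty!)
  satisfied 2 clause(s); 1 remain; assigned so far: [1, 2, 3, 4]
CONFLICT (empty clause)

Answer: CONFLICT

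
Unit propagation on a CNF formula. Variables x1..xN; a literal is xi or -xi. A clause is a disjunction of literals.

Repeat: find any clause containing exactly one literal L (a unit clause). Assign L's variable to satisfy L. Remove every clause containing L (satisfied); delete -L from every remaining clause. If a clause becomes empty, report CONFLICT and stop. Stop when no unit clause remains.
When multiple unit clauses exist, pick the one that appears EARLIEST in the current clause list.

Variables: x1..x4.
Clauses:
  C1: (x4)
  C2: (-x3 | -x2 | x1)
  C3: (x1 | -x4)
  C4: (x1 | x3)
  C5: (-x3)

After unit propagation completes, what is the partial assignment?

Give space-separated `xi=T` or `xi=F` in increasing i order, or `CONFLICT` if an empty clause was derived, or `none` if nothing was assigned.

Answer: x1=T x3=F x4=T

Derivation:
unit clause [4] forces x4=T; simplify:
  drop -4 from [1, -4] -> [1]
  satisfied 1 clause(s); 4 remain; assigned so far: [4]
unit clause [1] forces x1=T; simplify:
  satisfied 3 clause(s); 1 remain; assigned so far: [1, 4]
unit clause [-3] forces x3=F; simplify:
  satisfied 1 clause(s); 0 remain; assigned so far: [1, 3, 4]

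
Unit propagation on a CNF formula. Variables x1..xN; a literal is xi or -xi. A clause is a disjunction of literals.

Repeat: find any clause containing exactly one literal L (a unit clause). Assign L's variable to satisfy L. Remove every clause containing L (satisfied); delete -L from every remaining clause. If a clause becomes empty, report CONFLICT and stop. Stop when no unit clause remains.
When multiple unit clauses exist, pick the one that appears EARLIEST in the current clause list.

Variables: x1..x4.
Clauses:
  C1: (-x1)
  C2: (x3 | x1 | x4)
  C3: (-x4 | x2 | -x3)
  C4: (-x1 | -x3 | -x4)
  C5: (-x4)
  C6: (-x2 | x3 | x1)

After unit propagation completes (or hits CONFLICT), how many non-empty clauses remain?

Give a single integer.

unit clause [-1] forces x1=F; simplify:
  drop 1 from [3, 1, 4] -> [3, 4]
  drop 1 from [-2, 3, 1] -> [-2, 3]
  satisfied 2 clause(s); 4 remain; assigned so far: [1]
unit clause [-4] forces x4=F; simplify:
  drop 4 from [3, 4] -> [3]
  satisfied 2 clause(s); 2 remain; assigned so far: [1, 4]
unit clause [3] forces x3=T; simplify:
  satisfied 2 clause(s); 0 remain; assigned so far: [1, 3, 4]

Answer: 0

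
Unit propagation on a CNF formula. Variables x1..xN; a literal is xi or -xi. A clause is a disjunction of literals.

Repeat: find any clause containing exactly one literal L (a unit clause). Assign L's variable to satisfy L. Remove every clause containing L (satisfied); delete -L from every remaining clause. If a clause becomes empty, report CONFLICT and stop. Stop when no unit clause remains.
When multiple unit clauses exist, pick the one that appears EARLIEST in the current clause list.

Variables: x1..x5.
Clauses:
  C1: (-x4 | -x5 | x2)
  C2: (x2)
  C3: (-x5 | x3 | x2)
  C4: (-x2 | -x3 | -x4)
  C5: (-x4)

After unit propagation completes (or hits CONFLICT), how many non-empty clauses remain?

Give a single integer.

unit clause [2] forces x2=T; simplify:
  drop -2 from [-2, -3, -4] -> [-3, -4]
  satisfied 3 clause(s); 2 remain; assigned so far: [2]
unit clause [-4] forces x4=F; simplify:
  satisfied 2 clause(s); 0 remain; assigned so far: [2, 4]

Answer: 0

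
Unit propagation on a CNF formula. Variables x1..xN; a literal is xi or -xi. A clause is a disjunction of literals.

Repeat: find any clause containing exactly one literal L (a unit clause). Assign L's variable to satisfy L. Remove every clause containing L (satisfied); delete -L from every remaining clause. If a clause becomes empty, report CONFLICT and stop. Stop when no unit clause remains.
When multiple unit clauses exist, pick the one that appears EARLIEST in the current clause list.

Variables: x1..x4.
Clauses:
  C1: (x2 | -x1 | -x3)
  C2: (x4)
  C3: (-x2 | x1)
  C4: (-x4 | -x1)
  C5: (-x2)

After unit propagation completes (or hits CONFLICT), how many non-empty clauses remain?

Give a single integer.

Answer: 0

Derivation:
unit clause [4] forces x4=T; simplify:
  drop -4 from [-4, -1] -> [-1]
  satisfied 1 clause(s); 4 remain; assigned so far: [4]
unit clause [-1] forces x1=F; simplify:
  drop 1 from [-2, 1] -> [-2]
  satisfied 2 clause(s); 2 remain; assigned so far: [1, 4]
unit clause [-2] forces x2=F; simplify:
  satisfied 2 clause(s); 0 remain; assigned so far: [1, 2, 4]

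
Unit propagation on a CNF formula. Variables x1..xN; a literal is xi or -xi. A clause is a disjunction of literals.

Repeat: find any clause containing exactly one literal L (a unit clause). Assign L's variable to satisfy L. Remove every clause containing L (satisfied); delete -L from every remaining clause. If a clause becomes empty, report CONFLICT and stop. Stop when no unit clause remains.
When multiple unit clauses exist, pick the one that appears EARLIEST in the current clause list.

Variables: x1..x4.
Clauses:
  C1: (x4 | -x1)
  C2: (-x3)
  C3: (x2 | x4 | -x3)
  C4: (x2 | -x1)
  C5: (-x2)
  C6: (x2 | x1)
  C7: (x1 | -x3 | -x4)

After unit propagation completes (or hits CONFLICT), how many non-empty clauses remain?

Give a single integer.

unit clause [-3] forces x3=F; simplify:
  satisfied 3 clause(s); 4 remain; assigned so far: [3]
unit clause [-2] forces x2=F; simplify:
  drop 2 from [2, -1] -> [-1]
  drop 2 from [2, 1] -> [1]
  satisfied 1 clause(s); 3 remain; assigned so far: [2, 3]
unit clause [-1] forces x1=F; simplify:
  drop 1 from [1] -> [] (empty!)
  satisfied 2 clause(s); 1 remain; assigned so far: [1, 2, 3]
CONFLICT (empty clause)

Answer: 0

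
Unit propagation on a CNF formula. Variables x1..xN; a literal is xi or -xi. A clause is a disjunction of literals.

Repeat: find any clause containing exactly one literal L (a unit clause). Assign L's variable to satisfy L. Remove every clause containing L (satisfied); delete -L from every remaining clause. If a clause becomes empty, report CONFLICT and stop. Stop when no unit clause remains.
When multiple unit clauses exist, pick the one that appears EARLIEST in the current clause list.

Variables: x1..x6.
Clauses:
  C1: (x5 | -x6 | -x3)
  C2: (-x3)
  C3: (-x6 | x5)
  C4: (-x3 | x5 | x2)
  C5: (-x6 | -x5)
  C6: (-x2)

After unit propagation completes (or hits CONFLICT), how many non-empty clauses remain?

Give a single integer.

Answer: 2

Derivation:
unit clause [-3] forces x3=F; simplify:
  satisfied 3 clause(s); 3 remain; assigned so far: [3]
unit clause [-2] forces x2=F; simplify:
  satisfied 1 clause(s); 2 remain; assigned so far: [2, 3]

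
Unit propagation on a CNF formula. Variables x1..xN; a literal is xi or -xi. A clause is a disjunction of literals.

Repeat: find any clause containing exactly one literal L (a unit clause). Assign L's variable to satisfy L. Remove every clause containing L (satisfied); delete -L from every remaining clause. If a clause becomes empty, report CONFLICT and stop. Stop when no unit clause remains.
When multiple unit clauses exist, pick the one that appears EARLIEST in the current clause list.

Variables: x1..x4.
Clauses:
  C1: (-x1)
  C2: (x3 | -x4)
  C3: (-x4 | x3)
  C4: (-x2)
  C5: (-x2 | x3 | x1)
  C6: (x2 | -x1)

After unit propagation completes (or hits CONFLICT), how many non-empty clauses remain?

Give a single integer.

unit clause [-1] forces x1=F; simplify:
  drop 1 from [-2, 3, 1] -> [-2, 3]
  satisfied 2 clause(s); 4 remain; assigned so far: [1]
unit clause [-2] forces x2=F; simplify:
  satisfied 2 clause(s); 2 remain; assigned so far: [1, 2]

Answer: 2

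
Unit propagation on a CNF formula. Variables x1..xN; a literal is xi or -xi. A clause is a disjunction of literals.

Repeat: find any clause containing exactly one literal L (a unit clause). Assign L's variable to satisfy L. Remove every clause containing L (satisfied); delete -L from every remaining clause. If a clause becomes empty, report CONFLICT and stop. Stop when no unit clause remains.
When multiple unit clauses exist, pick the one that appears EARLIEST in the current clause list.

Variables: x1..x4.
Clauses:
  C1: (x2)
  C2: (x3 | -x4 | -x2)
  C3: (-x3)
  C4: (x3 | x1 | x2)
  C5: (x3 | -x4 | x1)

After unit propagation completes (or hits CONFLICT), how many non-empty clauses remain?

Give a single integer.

unit clause [2] forces x2=T; simplify:
  drop -2 from [3, -4, -2] -> [3, -4]
  satisfied 2 clause(s); 3 remain; assigned so far: [2]
unit clause [-3] forces x3=F; simplify:
  drop 3 from [3, -4] -> [-4]
  drop 3 from [3, -4, 1] -> [-4, 1]
  satisfied 1 clause(s); 2 remain; assigned so far: [2, 3]
unit clause [-4] forces x4=F; simplify:
  satisfied 2 clause(s); 0 remain; assigned so far: [2, 3, 4]

Answer: 0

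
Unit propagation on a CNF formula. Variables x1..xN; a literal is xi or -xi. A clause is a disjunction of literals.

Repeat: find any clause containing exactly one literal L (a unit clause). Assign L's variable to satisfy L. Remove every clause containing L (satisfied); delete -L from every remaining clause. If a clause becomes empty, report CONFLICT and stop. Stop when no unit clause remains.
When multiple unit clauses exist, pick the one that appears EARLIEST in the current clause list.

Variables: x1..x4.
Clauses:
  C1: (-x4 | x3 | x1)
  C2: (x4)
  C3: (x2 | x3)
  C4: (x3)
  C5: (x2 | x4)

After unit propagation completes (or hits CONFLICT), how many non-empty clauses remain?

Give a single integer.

Answer: 0

Derivation:
unit clause [4] forces x4=T; simplify:
  drop -4 from [-4, 3, 1] -> [3, 1]
  satisfied 2 clause(s); 3 remain; assigned so far: [4]
unit clause [3] forces x3=T; simplify:
  satisfied 3 clause(s); 0 remain; assigned so far: [3, 4]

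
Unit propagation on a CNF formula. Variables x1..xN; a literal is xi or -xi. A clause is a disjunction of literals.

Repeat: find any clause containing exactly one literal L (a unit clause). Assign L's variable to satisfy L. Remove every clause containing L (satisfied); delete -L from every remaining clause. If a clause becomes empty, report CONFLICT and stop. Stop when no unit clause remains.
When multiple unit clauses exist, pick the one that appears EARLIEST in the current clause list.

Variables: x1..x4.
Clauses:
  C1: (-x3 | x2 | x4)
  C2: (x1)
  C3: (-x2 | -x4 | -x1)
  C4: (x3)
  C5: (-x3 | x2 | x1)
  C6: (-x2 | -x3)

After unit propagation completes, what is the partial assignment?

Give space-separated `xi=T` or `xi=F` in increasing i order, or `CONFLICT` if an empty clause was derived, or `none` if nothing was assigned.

unit clause [1] forces x1=T; simplify:
  drop -1 from [-2, -4, -1] -> [-2, -4]
  satisfied 2 clause(s); 4 remain; assigned so far: [1]
unit clause [3] forces x3=T; simplify:
  drop -3 from [-3, 2, 4] -> [2, 4]
  drop -3 from [-2, -3] -> [-2]
  satisfied 1 clause(s); 3 remain; assigned so far: [1, 3]
unit clause [-2] forces x2=F; simplify:
  drop 2 from [2, 4] -> [4]
  satisfied 2 clause(s); 1 remain; assigned so far: [1, 2, 3]
unit clause [4] forces x4=T; simplify:
  satisfied 1 clause(s); 0 remain; assigned so far: [1, 2, 3, 4]

Answer: x1=T x2=F x3=T x4=T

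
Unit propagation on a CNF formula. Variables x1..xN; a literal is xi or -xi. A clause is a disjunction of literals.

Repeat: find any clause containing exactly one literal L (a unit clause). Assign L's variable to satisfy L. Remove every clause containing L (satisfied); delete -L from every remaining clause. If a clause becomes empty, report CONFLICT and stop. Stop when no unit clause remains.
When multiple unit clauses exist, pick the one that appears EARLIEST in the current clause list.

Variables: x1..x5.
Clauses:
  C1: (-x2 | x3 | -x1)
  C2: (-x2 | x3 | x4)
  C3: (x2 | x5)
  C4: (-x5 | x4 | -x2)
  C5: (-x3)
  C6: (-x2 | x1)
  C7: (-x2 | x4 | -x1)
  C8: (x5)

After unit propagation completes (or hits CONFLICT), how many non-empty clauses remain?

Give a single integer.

Answer: 5

Derivation:
unit clause [-3] forces x3=F; simplify:
  drop 3 from [-2, 3, -1] -> [-2, -1]
  drop 3 from [-2, 3, 4] -> [-2, 4]
  satisfied 1 clause(s); 7 remain; assigned so far: [3]
unit clause [5] forces x5=T; simplify:
  drop -5 from [-5, 4, -2] -> [4, -2]
  satisfied 2 clause(s); 5 remain; assigned so far: [3, 5]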